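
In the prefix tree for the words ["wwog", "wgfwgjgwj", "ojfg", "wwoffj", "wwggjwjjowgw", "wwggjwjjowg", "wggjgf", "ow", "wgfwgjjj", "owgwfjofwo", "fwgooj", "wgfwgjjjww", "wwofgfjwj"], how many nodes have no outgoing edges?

A leaf is a node with no children — equivalently, the end of a word that is not a proper prefix of any other stored word.
Those words: "fwgooj", "ojfg", "owgwfjofwo", "wgfwgjgwj", "wgfwgjjjww", "wggjgf", "wwggjwjjowgw", "wwoffj", "wwofgfjwj", "wwog"
Leaf count: 10

10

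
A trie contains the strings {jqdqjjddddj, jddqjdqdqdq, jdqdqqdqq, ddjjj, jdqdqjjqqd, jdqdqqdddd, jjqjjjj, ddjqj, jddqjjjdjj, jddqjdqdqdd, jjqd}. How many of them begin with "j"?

9

Traverse to the node for "j", then collect every word in that subtree.
Words under "j": jddqjdqdqdd, jddqjdqdqdq, jddqjjjdjj, jdqdqjjqqd, jdqdqqdddd, jdqdqqdqq, jjqd, jjqjjjj, jqdqjjddddj
Count: 9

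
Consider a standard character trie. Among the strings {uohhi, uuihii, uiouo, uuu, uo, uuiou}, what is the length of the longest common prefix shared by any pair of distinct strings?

3

The deepest shared node is where two words last agree before diverging.
"uuihii" and "uuiou" agree on "uui" (3 characters) before diverging; nothing deeper is shared.
Longest shared-prefix length: 3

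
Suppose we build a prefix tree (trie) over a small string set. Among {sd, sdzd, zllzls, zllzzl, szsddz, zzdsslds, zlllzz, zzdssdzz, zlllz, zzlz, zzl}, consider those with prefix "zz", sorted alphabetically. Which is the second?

zzdsslds

Words with prefix "zz", in lexicographic order: "zzdssdzz", "zzdsslds", "zzl", "zzlz"
The 2nd is zzdsslds.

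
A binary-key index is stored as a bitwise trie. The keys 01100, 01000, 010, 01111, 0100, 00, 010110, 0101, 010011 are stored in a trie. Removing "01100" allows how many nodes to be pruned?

2

A node on "01100"'s path can go only if nothing else ends at it or branches off below it.
The suffix "00" (2 nodes) is used only by "01100"; the node for "011" still has the child "1", so pruning stops there.
Nodes removed: 2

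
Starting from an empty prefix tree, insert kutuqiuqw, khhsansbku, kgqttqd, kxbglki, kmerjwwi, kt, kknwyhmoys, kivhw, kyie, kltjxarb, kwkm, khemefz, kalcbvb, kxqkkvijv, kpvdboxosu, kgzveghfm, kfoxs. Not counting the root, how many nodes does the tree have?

For each word, the new-node count is its length minus the longest prefix already in the trie:
  "kutuqiuqw" → 9 new (k, u, t, u, q, i, u, q, w)
  "khhsansbku" → prefix "k" already present; 9 new (h, h, s, a, n, s, b, k, u)
  "kgqttqd" → prefix "k" already present; 6 new (g, q, t, t, q, d)
  "kxbglki" → prefix "k" already present; 6 new (x, b, g, l, k, i)
  "kmerjwwi" → prefix "k" already present; 7 new (m, e, r, j, w, w, i)
  "kt" → prefix "k" already present; 1 new (t)
  "kknwyhmoys" → prefix "k" already present; 9 new (k, n, w, y, h, m, o, y, s)
  "kivhw" → prefix "k" already present; 4 new (i, v, h, w)
  "kyie" → prefix "k" already present; 3 new (y, i, e)
  "kltjxarb" → prefix "k" already present; 7 new (l, t, j, x, a, r, b)
  "kwkm" → prefix "k" already present; 3 new (w, k, m)
  "khemefz" → prefix "kh" already present; 5 new (e, m, e, f, z)
  "kalcbvb" → prefix "k" already present; 6 new (a, l, c, b, v, b)
  "kxqkkvijv" → prefix "kx" already present; 7 new (q, k, k, v, i, j, v)
  "kpvdboxosu" → prefix "k" already present; 9 new (p, v, d, b, o, x, o, s, u)
  "kgzveghfm" → prefix "kg" already present; 7 new (z, v, e, g, h, f, m)
  "kfoxs" → prefix "k" already present; 4 new (f, o, x, s)
Total nodes = 9 + 9 + 6 + 6 + 7 + 1 + 9 + 4 + 3 + 7 + 3 + 5 + 6 + 7 + 9 + 7 + 4 = 102

102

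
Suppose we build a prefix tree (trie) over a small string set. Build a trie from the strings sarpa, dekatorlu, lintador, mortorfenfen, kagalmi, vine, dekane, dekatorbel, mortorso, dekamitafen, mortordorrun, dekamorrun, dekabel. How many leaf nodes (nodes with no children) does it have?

A leaf is a node with no children — equivalently, the end of a word that is not a proper prefix of any other stored word.
Those words: "dekabel", "dekamitafen", "dekamorrun", "dekane", "dekatorbel", "dekatorlu", "kagalmi", "lintador", "mortordorrun", "mortorfenfen", "mortorso", "sarpa", "vine"
Leaf count: 13

13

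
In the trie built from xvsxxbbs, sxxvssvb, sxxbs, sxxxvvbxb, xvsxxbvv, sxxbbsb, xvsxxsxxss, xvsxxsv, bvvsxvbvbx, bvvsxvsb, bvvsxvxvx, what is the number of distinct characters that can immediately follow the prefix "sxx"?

Walk "sxx" from the root, arriving at one node.
Distinct next characters after "sxx": b, v, x.
That node has 3 child edges.

3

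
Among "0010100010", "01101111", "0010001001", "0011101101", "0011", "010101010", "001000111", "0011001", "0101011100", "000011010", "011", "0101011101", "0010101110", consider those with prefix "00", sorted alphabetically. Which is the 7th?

0011001

Words with prefix "00", in lexicographic order: "000011010", "0010001001", "001000111", "0010100010", "0010101110", "0011", "0011001", "0011101101"
The 7th is 0011001.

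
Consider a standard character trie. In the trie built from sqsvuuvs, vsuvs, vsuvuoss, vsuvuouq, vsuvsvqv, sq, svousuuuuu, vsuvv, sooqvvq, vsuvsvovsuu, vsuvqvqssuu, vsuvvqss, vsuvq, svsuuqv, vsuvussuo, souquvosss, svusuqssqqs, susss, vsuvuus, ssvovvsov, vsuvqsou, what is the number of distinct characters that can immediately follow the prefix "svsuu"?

Walk "svsuu" from the root, arriving at one node.
Characters that immediately follow "svsuu" among the stored strings: {q}.
That node has 1 child edge.

1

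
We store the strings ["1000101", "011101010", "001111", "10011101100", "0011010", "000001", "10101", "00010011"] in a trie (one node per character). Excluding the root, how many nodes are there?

Insert word by word; a character creates a node only if that edge doesn't already exist:
  "1000101" → 7 new (1, 0, 0, 0, 1, 0, 1)
  "011101010" → 9 new (0, 1, 1, 1, 0, 1, 0, 1, 0)
  "001111" → prefix "0" already present; 5 new (0, 1, 1, 1, 1)
  "10011101100" → prefix "100" already present; 8 new (1, 1, 1, 0, 1, 1, 0, 0)
  "0011010" → prefix "0011" already present; 3 new (0, 1, 0)
  "000001" → prefix "00" already present; 4 new (0, 0, 0, 1)
  "10101" → prefix "10" already present; 3 new (1, 0, 1)
  "00010011" → prefix "000" already present; 5 new (1, 0, 0, 1, 1)
Total nodes = 7 + 9 + 5 + 8 + 3 + 4 + 3 + 5 = 44

44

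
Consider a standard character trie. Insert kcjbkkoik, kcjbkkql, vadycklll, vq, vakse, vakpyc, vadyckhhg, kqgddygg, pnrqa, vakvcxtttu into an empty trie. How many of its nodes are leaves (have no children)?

Leaves are exactly the stored words that no other stored word extends.
Those words: "kcjbkkoik", "kcjbkkql", "kqgddygg", "pnrqa", "vadyckhhg", "vadycklll", "vakpyc", "vakse", "vakvcxtttu", "vq"
Leaf count: 10

10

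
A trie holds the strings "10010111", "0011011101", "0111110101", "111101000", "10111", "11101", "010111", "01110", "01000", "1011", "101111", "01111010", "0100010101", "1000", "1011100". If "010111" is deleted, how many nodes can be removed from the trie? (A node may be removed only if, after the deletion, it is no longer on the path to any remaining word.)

3

Walk "010111" from the leaf back toward the root, removing each node that no remaining word uses.
The suffix "111" (3 nodes) is used only by "010111"; the node for "010" still has the child "0", so pruning stops there.
Nodes removed: 3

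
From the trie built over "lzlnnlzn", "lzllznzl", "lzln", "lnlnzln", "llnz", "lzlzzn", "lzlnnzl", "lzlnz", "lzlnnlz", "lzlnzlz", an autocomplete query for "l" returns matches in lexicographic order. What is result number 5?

lzlnnlz

Words with prefix "l", in lexicographic order: "llnz", "lnlnzln", "lzllznzl", "lzln", "lzlnnlz", "lzlnnlzn", "lzlnnzl", "lzlnz", "lzlnzlz", "lzlzzn"
Position 5: lzlnnlz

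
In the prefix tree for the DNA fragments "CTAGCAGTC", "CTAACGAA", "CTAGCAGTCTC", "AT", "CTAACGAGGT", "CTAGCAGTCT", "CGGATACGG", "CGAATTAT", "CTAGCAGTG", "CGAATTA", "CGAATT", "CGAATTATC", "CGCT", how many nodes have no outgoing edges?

8

A leaf is a node with no children — equivalently, the end of a word that is not a proper prefix of any other stored word.
Those words: "AT", "CGAATTATC", "CGCT", "CGGATACGG", "CTAACGAA", "CTAACGAGGT", "CTAGCAGTCTC", "CTAGCAGTG"
Leaf count: 8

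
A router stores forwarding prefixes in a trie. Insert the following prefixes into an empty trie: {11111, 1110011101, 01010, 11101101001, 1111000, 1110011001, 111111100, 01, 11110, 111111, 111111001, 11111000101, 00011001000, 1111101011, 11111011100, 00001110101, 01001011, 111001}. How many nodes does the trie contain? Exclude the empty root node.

74

Count nodes per top-level branch (shared prefixes stored once):
  '0'-branch (00001110101, 00011001000, 01, 01001011, 01010): 28 nodes
  '1'-branch (111001, 1110011001, 1110011101, 11101101001, 11110, 1111000, 11111, 11111000101, 1111101011, 11111011100, 111111, 111111001, 111111100): 46 nodes
Sum: 74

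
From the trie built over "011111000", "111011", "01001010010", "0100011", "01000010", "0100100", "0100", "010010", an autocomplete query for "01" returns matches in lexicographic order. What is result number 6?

01001010010

DFS of the "01" subtree visits, in order: "0100", "01000010", "0100011", "010010", "0100100", "01001010010", "011111000"
Position 6: 01001010010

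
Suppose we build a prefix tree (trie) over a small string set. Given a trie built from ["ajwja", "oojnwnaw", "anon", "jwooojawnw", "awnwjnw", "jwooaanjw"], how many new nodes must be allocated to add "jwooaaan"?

"jwooaa" is already a path in the trie; the remaining "an" must be added.
Each of the 2 remaining characters creates one node.

2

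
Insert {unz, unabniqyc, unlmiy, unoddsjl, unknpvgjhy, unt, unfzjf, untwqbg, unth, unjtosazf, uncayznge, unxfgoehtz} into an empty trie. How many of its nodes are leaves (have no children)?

A leaf is a node with no children — equivalently, the end of a word that is not a proper prefix of any other stored word.
Those words: "unabniqyc", "uncayznge", "unfzjf", "unjtosazf", "unknpvgjhy", "unlmiy", "unoddsjl", "unth", "untwqbg", "unxfgoehtz", "unz"
Leaf count: 11

11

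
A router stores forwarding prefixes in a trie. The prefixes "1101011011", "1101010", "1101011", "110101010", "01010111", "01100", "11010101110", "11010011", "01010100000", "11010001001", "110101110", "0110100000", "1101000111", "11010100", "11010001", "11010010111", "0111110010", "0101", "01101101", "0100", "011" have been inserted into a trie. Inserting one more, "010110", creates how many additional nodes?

2

"0101" is already a path in the trie; the remaining "10" must be added.
Each of the 2 remaining characters creates one node.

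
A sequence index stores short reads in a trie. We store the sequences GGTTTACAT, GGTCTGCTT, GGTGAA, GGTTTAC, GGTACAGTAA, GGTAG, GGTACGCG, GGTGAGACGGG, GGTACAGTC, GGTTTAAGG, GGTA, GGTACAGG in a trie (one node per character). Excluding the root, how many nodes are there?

For each word, the new-node count is its length minus the longest prefix already in the trie:
  "GGTTTACAT" → 9 new (G, G, T, T, T, A, C, A, T)
  "GGTCTGCTT" → prefix "GGT" already present; 6 new (C, T, G, C, T, T)
  "GGTGAA" → prefix "GGT" already present; 3 new (G, A, A)
  "GGTTTAC" → prefix "GGTTTAC" already present; 0 new (none)
  "GGTACAGTAA" → prefix "GGT" already present; 7 new (A, C, A, G, T, A, A)
  "GGTAG" → prefix "GGTA" already present; 1 new (G)
  "GGTACGCG" → prefix "GGTAC" already present; 3 new (G, C, G)
  "GGTGAGACGGG" → prefix "GGTGA" already present; 6 new (G, A, C, G, G, G)
  "GGTACAGTC" → prefix "GGTACAGT" already present; 1 new (C)
  "GGTTTAAGG" → prefix "GGTTTA" already present; 3 new (A, G, G)
  "GGTA" → prefix "GGTA" already present; 0 new (none)
  "GGTACAGG" → prefix "GGTACAG" already present; 1 new (G)
Total nodes = 9 + 6 + 3 + 0 + 7 + 1 + 3 + 6 + 1 + 3 + 0 + 1 = 40

40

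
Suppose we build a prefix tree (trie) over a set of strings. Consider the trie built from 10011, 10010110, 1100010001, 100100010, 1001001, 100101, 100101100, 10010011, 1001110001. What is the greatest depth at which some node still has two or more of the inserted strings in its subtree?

The deepest shared node is where two words last agree before diverging.
e.g. "10010110" and "100101100" share the prefix "10010110" of length 8; no pair shares a longer one.
Longest shared-prefix length: 8

8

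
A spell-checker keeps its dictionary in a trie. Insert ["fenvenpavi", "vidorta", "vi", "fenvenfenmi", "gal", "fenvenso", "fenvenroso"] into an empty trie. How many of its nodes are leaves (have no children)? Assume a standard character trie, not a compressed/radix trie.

6

Leaves are exactly the stored words that no other stored word extends.
Those words: "fenvenfenmi", "fenvenpavi", "fenvenroso", "fenvenso", "gal", "vidorta"
Leaf count: 6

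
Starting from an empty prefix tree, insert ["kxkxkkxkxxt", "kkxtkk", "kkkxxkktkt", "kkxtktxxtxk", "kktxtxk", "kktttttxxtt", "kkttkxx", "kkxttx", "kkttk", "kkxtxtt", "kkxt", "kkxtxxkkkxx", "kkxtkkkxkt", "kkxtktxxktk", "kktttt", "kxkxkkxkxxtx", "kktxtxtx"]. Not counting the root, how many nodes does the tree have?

Insert word by word; a character creates a node only if that edge doesn't already exist:
  "kxkxkkxkxxt" → 11 new (k, x, k, x, k, k, x, k, x, x, t)
  "kkxtkk" → prefix "k" already present; 5 new (k, x, t, k, k)
  "kkkxxkktkt" → prefix "kk" already present; 8 new (k, x, x, k, k, t, k, t)
  "kkxtktxxtxk" → prefix "kkxtk" already present; 6 new (t, x, x, t, x, k)
  "kktxtxk" → prefix "kk" already present; 5 new (t, x, t, x, k)
  "kktttttxxtt" → prefix "kkt" already present; 8 new (t, t, t, t, x, x, t, t)
  "kkttkxx" → prefix "kktt" already present; 3 new (k, x, x)
  "kkxttx" → prefix "kkxt" already present; 2 new (t, x)
  "kkttk" → prefix "kkttk" already present; 0 new (none)
  "kkxtxtt" → prefix "kkxt" already present; 3 new (x, t, t)
  "kkxt" → prefix "kkxt" already present; 0 new (none)
  "kkxtxxkkkxx" → prefix "kkxtx" already present; 6 new (x, k, k, k, x, x)
  "kkxtkkkxkt" → prefix "kkxtkk" already present; 4 new (k, x, k, t)
  "kkxtktxxktk" → prefix "kkxtktxx" already present; 3 new (k, t, k)
  "kktttt" → prefix "kktttt" already present; 0 new (none)
  "kxkxkkxkxxtx" → prefix "kxkxkkxkxxt" already present; 1 new (x)
  "kktxtxtx" → prefix "kktxtx" already present; 2 new (t, x)
Total nodes = 11 + 5 + 8 + 6 + 5 + 8 + 3 + 2 + 0 + 3 + 0 + 6 + 4 + 3 + 0 + 1 + 2 = 67

67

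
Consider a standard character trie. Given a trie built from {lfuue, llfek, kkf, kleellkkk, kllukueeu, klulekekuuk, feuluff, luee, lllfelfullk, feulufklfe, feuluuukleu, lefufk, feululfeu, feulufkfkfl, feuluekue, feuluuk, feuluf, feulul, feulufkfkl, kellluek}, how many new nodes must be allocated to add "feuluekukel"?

Walking "feuluekukel" from the root, the first 8 characters ("feulueku") follow existing edges; "k" is the first miss.
New nodes needed: |"feuluekukel"| − 8 = 11 − 8 = 3.

3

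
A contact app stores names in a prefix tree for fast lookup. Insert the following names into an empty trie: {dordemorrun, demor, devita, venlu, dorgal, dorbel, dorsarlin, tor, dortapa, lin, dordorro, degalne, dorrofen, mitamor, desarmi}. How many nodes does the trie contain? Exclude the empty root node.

Count nodes per top-level branch (shared prefixes stored once):
  'd'-branch (degalne, demor, desarmi, devita, dorbel, dordemorrun, dordorro, dorgal, dorrofen, dorsarlin, dortapa): 54 nodes
  'l'-branch (lin): 3 nodes
  'm'-branch (mitamor): 7 nodes
  't'-branch (tor): 3 nodes
  'v'-branch (venlu): 5 nodes
Sum: 72

72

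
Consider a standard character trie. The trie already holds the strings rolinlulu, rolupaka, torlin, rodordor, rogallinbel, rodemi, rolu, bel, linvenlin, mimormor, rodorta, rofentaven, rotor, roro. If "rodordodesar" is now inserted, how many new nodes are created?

The longest prefix of "rodordodesar" already in the trie is "rodordo" (length 7).
New nodes needed: |"rodordodesar"| − 7 = 12 − 7 = 5.

5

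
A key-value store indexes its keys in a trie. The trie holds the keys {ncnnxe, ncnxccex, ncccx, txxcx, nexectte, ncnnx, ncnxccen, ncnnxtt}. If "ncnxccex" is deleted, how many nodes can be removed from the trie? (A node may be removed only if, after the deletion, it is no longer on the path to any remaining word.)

1

After clearing the end-marker at "ncnxccex", prune upward until reaching a node still needed by another word.
The suffix "x" (1 node) is used only by "ncnxccex"; the node for "ncnxcce" still has the child "n", so pruning stops there.
Nodes removed: 1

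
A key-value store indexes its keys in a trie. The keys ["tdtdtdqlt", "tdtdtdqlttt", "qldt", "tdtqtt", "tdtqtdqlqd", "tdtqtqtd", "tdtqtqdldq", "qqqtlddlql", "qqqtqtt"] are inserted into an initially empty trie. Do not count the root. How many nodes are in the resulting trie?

42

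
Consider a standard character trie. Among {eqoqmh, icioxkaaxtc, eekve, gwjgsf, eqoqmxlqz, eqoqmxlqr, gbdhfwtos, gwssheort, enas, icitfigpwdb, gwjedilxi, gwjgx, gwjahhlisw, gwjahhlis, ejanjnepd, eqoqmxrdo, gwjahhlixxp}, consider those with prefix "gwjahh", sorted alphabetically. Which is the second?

Filter for "gwjahh…" and sort: "gwjahhlis", "gwjahhlisw", "gwjahhlixxp"
Position 2: gwjahhlisw

gwjahhlisw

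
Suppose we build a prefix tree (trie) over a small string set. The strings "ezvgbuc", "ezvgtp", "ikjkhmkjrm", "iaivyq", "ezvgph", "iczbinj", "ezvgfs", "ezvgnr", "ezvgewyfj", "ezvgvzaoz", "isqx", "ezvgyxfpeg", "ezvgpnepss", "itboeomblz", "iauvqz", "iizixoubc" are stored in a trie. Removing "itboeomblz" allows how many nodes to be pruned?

A node on "itboeomblz"'s path can go only if nothing else ends at it or branches off below it.
The suffix "tboeomblz" (9 nodes) is used only by "itboeomblz"; the node for "i" still has the child "k", so pruning stops there.
Nodes removed: 9

9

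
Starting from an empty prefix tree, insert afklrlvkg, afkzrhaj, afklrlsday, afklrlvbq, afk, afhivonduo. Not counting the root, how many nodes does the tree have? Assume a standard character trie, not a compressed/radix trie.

Count nodes per top-level branch (shared prefixes stored once):
  'a'-branch (afhivonduo, afk, afklrlsday, afklrlvbq, afklrlvkg, afkzrhaj): 28 nodes
Sum: 28

28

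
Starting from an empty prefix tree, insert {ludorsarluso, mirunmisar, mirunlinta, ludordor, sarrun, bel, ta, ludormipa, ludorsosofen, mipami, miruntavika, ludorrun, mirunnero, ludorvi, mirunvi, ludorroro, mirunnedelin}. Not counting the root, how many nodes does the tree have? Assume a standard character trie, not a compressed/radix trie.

Insert word by word; a character creates a node only if that edge doesn't already exist:
  "ludorsarluso" → 12 new (l, u, d, o, r, s, a, r, l, u, s, o)
  "mirunmisar" → 10 new (m, i, r, u, n, m, i, s, a, r)
  "mirunlinta" → prefix "mirun" already present; 5 new (l, i, n, t, a)
  "ludordor" → prefix "ludor" already present; 3 new (d, o, r)
  "sarrun" → 6 new (s, a, r, r, u, n)
  "bel" → 3 new (b, e, l)
  "ta" → 2 new (t, a)
  "ludormipa" → prefix "ludor" already present; 4 new (m, i, p, a)
  "ludorsosofen" → prefix "ludors" already present; 6 new (o, s, o, f, e, n)
  "mipami" → prefix "mi" already present; 4 new (p, a, m, i)
  "miruntavika" → prefix "mirun" already present; 6 new (t, a, v, i, k, a)
  "ludorrun" → prefix "ludor" already present; 3 new (r, u, n)
  "mirunnero" → prefix "mirun" already present; 4 new (n, e, r, o)
  "ludorvi" → prefix "ludor" already present; 2 new (v, i)
  "mirunvi" → prefix "mirun" already present; 2 new (v, i)
  "ludorroro" → prefix "ludorr" already present; 3 new (o, r, o)
  "mirunnedelin" → prefix "mirunne" already present; 5 new (d, e, l, i, n)
Total nodes = 12 + 10 + 5 + 3 + 6 + 3 + 2 + 4 + 6 + 4 + 6 + 3 + 4 + 2 + 2 + 3 + 5 = 80

80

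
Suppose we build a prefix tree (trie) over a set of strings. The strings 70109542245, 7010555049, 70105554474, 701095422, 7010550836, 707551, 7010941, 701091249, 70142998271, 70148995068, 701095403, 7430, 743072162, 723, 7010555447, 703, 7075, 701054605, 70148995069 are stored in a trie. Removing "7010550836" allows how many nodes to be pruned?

A node on "7010550836"'s path can go only if nothing else ends at it or branches off below it.
The suffix "0836" (4 nodes) is used only by "7010550836"; the node for "701055" still has the child "5", so pruning stops there.
Nodes removed: 4

4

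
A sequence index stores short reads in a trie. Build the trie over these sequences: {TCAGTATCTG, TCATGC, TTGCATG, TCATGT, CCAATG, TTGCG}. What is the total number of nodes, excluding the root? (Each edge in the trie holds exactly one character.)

27

Trace insertions, counting only characters that open a new branch:
  "TCAGTATCTG" → 10 new (T, C, A, G, T, A, T, C, T, G)
  "TCATGC" → prefix "TCA" already present; 3 new (T, G, C)
  "TTGCATG" → prefix "T" already present; 6 new (T, G, C, A, T, G)
  "TCATGT" → prefix "TCATG" already present; 1 new (T)
  "CCAATG" → 6 new (C, C, A, A, T, G)
  "TTGCG" → prefix "TTGC" already present; 1 new (G)
Total nodes = 10 + 3 + 6 + 1 + 6 + 1 = 27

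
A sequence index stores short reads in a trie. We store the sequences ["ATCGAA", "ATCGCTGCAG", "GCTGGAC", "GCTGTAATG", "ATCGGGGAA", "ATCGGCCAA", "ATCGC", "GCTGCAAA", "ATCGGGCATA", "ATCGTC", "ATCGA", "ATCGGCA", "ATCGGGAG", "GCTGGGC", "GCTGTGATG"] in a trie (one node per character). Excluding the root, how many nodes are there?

52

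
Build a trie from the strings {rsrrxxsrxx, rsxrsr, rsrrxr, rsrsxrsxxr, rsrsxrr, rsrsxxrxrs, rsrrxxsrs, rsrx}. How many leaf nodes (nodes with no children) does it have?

A leaf is a node with no children — equivalently, the end of a word that is not a proper prefix of any other stored word.
Those words: "rsrrxr", "rsrrxxsrs", "rsrrxxsrxx", "rsrsxrr", "rsrsxrsxxr", "rsrsxxrxrs", "rsrx", "rsxrsr"
Leaf count: 8

8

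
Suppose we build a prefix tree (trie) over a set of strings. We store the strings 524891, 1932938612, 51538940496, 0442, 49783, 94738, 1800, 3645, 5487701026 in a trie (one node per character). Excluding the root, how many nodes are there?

56

Insert word by word; a character creates a node only if that edge doesn't already exist:
  "524891" → 6 new (5, 2, 4, 8, 9, 1)
  "1932938612" → 10 new (1, 9, 3, 2, 9, 3, 8, 6, 1, 2)
  "51538940496" → prefix "5" already present; 10 new (1, 5, 3, 8, 9, 4, 0, 4, 9, 6)
  "0442" → 4 new (0, 4, 4, 2)
  "49783" → 5 new (4, 9, 7, 8, 3)
  "94738" → 5 new (9, 4, 7, 3, 8)
  "1800" → prefix "1" already present; 3 new (8, 0, 0)
  "3645" → 4 new (3, 6, 4, 5)
  "5487701026" → prefix "5" already present; 9 new (4, 8, 7, 7, 0, 1, 0, 2, 6)
Total nodes = 6 + 10 + 10 + 4 + 5 + 5 + 3 + 4 + 9 = 56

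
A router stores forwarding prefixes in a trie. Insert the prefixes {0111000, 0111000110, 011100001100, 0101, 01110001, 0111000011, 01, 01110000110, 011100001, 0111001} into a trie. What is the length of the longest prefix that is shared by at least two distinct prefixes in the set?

Look for the deepest trie node that still has at least two words in its subtree.
e.g. "01110000110" and "011100001100" share the prefix "01110000110" of length 11; no pair shares a longer one.
Longest shared-prefix length: 11

11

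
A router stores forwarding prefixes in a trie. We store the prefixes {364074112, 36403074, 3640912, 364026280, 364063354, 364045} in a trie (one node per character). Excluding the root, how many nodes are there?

28

Trie structure (* marks end of a word):
(root)
└─ 3
   └─ 6
      └─ 4
         └─ 0
            ├─ 2
            │  └─ 6
            │     └─ 2
            │        └─ 8
            │           └─ 0 *
            ├─ 3
            │  └─ 0
            │     └─ 7
            │        └─ 4 *
            ├─ 4
            │  └─ 5 *
            ├─ 6
            │  └─ 3
            │     └─ 3
            │        └─ 5
            │           └─ 4 *
            ├─ 7
            │  └─ 4
            │     └─ 1
            │        └─ 1
            │           └─ 2 *
            └─ 9
               └─ 1
                  └─ 2 *
Counting every labelled node above: 28.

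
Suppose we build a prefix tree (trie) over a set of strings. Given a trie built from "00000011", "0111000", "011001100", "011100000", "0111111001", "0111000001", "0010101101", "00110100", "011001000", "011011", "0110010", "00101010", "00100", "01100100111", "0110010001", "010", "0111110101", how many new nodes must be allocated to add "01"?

"01" is already a full path in the trie; only an end-marker is added.
No new nodes are needed: 0.

0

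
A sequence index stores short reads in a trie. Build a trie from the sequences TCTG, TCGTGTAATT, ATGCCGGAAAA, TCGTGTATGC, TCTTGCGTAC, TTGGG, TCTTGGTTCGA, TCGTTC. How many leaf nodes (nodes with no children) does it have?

8

A leaf is a node with no children — equivalently, the end of a word that is not a proper prefix of any other stored word.
Those words: "ATGCCGGAAAA", "TCGTGTAATT", "TCGTGTATGC", "TCGTTC", "TCTG", "TCTTGCGTAC", "TCTTGGTTCGA", "TTGGG"
Leaf count: 8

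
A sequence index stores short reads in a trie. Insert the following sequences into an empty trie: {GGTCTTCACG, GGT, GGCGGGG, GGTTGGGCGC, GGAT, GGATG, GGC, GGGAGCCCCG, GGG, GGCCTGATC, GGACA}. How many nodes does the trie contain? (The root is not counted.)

For each word, the new-node count is its length minus the longest prefix already in the trie:
  "GGTCTTCACG" → 10 new (G, G, T, C, T, T, C, A, C, G)
  "GGT" → prefix "GGT" already present; 0 new (none)
  "GGCGGGG" → prefix "GG" already present; 5 new (C, G, G, G, G)
  "GGTTGGGCGC" → prefix "GGT" already present; 7 new (T, G, G, G, C, G, C)
  "GGAT" → prefix "GG" already present; 2 new (A, T)
  "GGATG" → prefix "GGAT" already present; 1 new (G)
  "GGC" → prefix "GGC" already present; 0 new (none)
  "GGGAGCCCCG" → prefix "GG" already present; 8 new (G, A, G, C, C, C, C, G)
  "GGG" → prefix "GGG" already present; 0 new (none)
  "GGCCTGATC" → prefix "GGC" already present; 6 new (C, T, G, A, T, C)
  "GGACA" → prefix "GGA" already present; 2 new (C, A)
Total nodes = 10 + 0 + 5 + 7 + 2 + 1 + 0 + 8 + 0 + 6 + 2 = 41

41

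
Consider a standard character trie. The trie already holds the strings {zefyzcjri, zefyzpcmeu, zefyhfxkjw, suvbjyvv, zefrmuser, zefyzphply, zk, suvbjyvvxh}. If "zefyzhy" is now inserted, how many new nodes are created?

"zefyz" is already a path in the trie; the remaining "hy" must be added.
Each of the 2 remaining characters creates one node.

2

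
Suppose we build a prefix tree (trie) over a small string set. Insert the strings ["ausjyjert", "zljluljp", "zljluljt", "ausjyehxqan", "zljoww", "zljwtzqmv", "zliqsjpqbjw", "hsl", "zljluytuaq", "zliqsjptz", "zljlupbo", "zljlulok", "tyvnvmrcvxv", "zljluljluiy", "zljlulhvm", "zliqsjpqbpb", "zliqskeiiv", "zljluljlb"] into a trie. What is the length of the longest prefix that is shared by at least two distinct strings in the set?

9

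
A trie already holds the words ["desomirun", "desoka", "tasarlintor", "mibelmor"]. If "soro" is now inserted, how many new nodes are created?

"soro" shares no prefix with any stored word, so all 4 characters open new nodes.
4 − 0 = 4 new nodes.

4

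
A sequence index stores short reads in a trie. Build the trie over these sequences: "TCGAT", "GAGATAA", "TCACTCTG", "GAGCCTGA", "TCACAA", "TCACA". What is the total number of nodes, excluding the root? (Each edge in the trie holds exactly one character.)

25

Count nodes per top-level branch (shared prefixes stored once):
  'G'-branch (GAGATAA, GAGCCTGA): 12 nodes
  'T'-branch (TCACA, TCACAA, TCACTCTG, TCGAT): 13 nodes
Sum: 25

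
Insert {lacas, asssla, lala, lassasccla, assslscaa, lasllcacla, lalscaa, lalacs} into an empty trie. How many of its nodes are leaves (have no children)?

A leaf is a node with no children — equivalently, the end of a word that is not a proper prefix of any other stored word.
Those words: "asssla", "assslscaa", "lacas", "lalacs", "lalscaa", "lasllcacla", "lassasccla"
Leaf count: 7

7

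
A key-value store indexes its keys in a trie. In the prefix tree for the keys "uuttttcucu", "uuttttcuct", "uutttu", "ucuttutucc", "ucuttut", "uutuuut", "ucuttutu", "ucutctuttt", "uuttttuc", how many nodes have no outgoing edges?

7

A leaf is a node with no children — equivalently, the end of a word that is not a proper prefix of any other stored word.
Those words: "ucutctuttt", "ucuttutucc", "uuttttcuct", "uuttttcucu", "uuttttuc", "uutttu", "uutuuut"
Leaf count: 7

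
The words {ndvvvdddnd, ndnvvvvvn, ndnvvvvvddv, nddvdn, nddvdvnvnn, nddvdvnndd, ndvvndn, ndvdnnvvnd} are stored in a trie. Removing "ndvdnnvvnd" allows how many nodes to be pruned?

7

A node on "ndvdnnvvnd"'s path can go only if nothing else ends at it or branches off below it.
The suffix "dnnvvnd" (7 nodes) is used only by "ndvdnnvvnd"; the node for "ndv" still has the child "v", so pruning stops there.
Nodes removed: 7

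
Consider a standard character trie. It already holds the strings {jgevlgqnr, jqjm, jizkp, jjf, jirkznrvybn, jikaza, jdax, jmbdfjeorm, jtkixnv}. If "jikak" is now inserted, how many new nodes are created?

"jika" is already a path in the trie; the remaining "k" must be added.
Each of the 1 remaining characters creates one node.

1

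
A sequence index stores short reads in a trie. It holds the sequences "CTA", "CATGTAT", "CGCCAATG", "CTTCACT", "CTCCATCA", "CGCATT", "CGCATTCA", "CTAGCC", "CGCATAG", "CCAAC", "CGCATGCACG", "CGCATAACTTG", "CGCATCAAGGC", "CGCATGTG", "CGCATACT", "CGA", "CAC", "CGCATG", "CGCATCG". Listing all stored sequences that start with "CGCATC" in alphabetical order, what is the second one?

Filter for "CGCATC…" and sort: "CGCATCAAGGC", "CGCATCG"
Position 2: CGCATCG

CGCATCG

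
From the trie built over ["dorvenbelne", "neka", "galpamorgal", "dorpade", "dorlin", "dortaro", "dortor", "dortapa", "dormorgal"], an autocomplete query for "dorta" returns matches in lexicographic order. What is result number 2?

dortaro

Words with prefix "dorta", in lexicographic order: "dortapa", "dortaro"
The 2nd is dortaro.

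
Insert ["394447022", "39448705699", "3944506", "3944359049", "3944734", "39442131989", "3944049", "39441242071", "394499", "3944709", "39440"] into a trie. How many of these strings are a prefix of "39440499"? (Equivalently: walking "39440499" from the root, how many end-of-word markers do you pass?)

2

Traverse "39440499" character by character; count nodes along the way that are marked as word ends.
Prefixes of the query that are stored words: "39440", "3944049"
Count: 2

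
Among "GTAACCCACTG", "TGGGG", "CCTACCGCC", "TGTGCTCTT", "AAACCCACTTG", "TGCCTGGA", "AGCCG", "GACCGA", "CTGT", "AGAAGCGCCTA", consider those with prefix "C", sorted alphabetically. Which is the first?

CCTACCGCC

Filter for "C…" and sort: "CCTACCGCC", "CTGT"
The 1st is CCTACCGCC.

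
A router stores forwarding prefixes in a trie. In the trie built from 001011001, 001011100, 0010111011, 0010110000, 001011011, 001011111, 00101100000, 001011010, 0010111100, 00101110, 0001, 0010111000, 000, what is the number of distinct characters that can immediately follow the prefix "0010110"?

2

Walk "0010110" from the root, arriving at one node.
Characters that immediately follow "0010110" among the stored strings: {0, 1}.
That node has 2 child edges.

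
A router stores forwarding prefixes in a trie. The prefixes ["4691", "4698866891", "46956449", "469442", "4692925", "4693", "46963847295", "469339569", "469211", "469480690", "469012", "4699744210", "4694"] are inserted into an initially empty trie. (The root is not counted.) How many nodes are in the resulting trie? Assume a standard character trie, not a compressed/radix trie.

Insert word by word; a character creates a node only if that edge doesn't already exist:
  "4691" → 4 new (4, 6, 9, 1)
  "4698866891" → prefix "469" already present; 7 new (8, 8, 6, 6, 8, 9, 1)
  "46956449" → prefix "469" already present; 5 new (5, 6, 4, 4, 9)
  "469442" → prefix "469" already present; 3 new (4, 4, 2)
  "4692925" → prefix "469" already present; 4 new (2, 9, 2, 5)
  "4693" → prefix "469" already present; 1 new (3)
  "46963847295" → prefix "469" already present; 8 new (6, 3, 8, 4, 7, 2, 9, 5)
  "469339569" → prefix "4693" already present; 5 new (3, 9, 5, 6, 9)
  "469211" → prefix "4692" already present; 2 new (1, 1)
  "469480690" → prefix "4694" already present; 5 new (8, 0, 6, 9, 0)
  "469012" → prefix "469" already present; 3 new (0, 1, 2)
  "4699744210" → prefix "469" already present; 7 new (9, 7, 4, 4, 2, 1, 0)
  "4694" → prefix "4694" already present; 0 new (none)
Total nodes = 4 + 7 + 5 + 3 + 4 + 1 + 8 + 5 + 2 + 5 + 3 + 7 + 0 = 54

54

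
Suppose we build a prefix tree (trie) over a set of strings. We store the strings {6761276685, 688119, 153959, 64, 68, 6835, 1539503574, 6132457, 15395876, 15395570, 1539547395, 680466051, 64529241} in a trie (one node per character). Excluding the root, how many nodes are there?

Count nodes per top-level branch (shared prefixes stored once):
  '1'-branch (1539503574, 1539547395, 15395570, 15395876, 153959): 22 nodes
  '6'-branch (6132457, 64, 64529241, 6761276685, 68, 680466051, 6835, 688119): 37 nodes
Sum: 59

59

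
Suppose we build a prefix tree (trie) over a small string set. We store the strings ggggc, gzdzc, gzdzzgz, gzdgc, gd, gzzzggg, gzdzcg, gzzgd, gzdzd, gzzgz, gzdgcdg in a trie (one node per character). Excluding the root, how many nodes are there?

27

Count nodes per top-level branch (shared prefixes stored once):
  'g'-branch (gd, ggggc, gzdgc, gzdgcdg, gzdzc, gzdzcg, gzdzd, gzdzzgz, gzzgd, gzzgz, gzzzggg): 27 nodes
Sum: 27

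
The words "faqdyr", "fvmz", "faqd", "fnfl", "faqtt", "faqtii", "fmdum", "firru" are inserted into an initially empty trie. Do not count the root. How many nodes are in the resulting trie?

24

Trie structure (* marks end of a word):
(root)
└─ f
   ├─ a
   │  └─ q
   │     ├─ d *
   │     │  └─ y
   │     │     └─ r *
   │     └─ t
   │        ├─ i
   │        │  └─ i *
   │        └─ t *
   ├─ i
   │  └─ r
   │     └─ r
   │        └─ u *
   ├─ m
   │  └─ d
   │     └─ u
   │        └─ m *
   ├─ n
   │  └─ f
   │     └─ l *
   └─ v
      └─ m
         └─ z *
Counting every labelled node above: 24.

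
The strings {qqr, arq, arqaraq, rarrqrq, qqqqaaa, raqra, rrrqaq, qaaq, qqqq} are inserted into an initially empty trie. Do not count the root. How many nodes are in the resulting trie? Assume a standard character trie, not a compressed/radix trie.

33

Trace insertions, counting only characters that open a new branch:
  "qqr" → 3 new (q, q, r)
  "arq" → 3 new (a, r, q)
  "arqaraq" → prefix "arq" already present; 4 new (a, r, a, q)
  "rarrqrq" → 7 new (r, a, r, r, q, r, q)
  "qqqqaaa" → prefix "qq" already present; 5 new (q, q, a, a, a)
  "raqra" → prefix "ra" already present; 3 new (q, r, a)
  "rrrqaq" → prefix "r" already present; 5 new (r, r, q, a, q)
  "qaaq" → prefix "q" already present; 3 new (a, a, q)
  "qqqq" → prefix "qqqq" already present; 0 new (none)
Total nodes = 3 + 3 + 4 + 7 + 5 + 3 + 5 + 3 + 0 = 33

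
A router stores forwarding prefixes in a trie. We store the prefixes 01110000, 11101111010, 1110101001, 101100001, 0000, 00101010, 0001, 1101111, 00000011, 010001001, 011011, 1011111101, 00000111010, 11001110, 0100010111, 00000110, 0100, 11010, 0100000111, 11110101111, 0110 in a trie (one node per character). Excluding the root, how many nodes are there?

96

Insert word by word; a character creates a node only if that edge doesn't already exist:
  "01110000" → 8 new (0, 1, 1, 1, 0, 0, 0, 0)
  "11101111010" → 11 new (1, 1, 1, 0, 1, 1, 1, 1, 0, 1, 0)
  "1110101001" → prefix "11101" already present; 5 new (0, 1, 0, 0, 1)
  "101100001" → prefix "1" already present; 8 new (0, 1, 1, 0, 0, 0, 0, 1)
  "0000" → prefix "0" already present; 3 new (0, 0, 0)
  "00101010" → prefix "00" already present; 6 new (1, 0, 1, 0, 1, 0)
  "0001" → prefix "000" already present; 1 new (1)
  "1101111" → prefix "11" already present; 5 new (0, 1, 1, 1, 1)
  "00000011" → prefix "0000" already present; 4 new (0, 0, 1, 1)
  "010001001" → prefix "01" already present; 7 new (0, 0, 0, 1, 0, 0, 1)
  "011011" → prefix "011" already present; 3 new (0, 1, 1)
  "1011111101" → prefix "1011" already present; 6 new (1, 1, 1, 1, 0, 1)
  "00000111010" → prefix "00000" already present; 6 new (1, 1, 1, 0, 1, 0)
  "11001110" → prefix "110" already present; 5 new (0, 1, 1, 1, 0)
  "0100010111" → prefix "0100010" already present; 3 new (1, 1, 1)
  "00000110" → prefix "0000011" already present; 1 new (0)
  "0100" → prefix "0100" already present; 0 new (none)
  "11010" → prefix "1101" already present; 1 new (0)
  "0100000111" → prefix "01000" already present; 5 new (0, 0, 1, 1, 1)
  "11110101111" → prefix "111" already present; 8 new (1, 0, 1, 0, 1, 1, 1, 1)
  "0110" → prefix "0110" already present; 0 new (none)
Total nodes = 8 + 11 + 5 + 8 + 3 + 6 + 1 + 5 + 4 + 7 + 3 + 6 + 6 + 5 + 3 + 1 + 0 + 1 + 5 + 8 + 0 = 96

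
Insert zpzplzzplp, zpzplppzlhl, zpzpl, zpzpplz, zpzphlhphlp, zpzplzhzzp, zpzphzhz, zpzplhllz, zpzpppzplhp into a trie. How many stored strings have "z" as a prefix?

9

Filter for entries beginning with "z":
Matches: "zpzphlhphlp", "zpzphzhz", "zpzpl", "zpzplhllz", "zpzplppzlhl", "zpzplzhzzp", "zpzplzzplp", "zpzpplz", "zpzpppzplhp"
Count: 9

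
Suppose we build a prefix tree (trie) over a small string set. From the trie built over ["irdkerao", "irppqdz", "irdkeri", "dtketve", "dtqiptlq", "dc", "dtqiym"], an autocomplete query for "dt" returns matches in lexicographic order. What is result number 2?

Words with prefix "dt", in lexicographic order: "dtketve", "dtqiptlq", "dtqiym"
Position 2: dtqiptlq

dtqiptlq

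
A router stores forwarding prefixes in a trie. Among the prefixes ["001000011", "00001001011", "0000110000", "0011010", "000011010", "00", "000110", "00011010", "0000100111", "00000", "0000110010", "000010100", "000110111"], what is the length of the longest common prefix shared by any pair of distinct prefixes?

8

The deepest shared node is where two words last agree before diverging.
e.g. "00001001011" and "0000100111" share the prefix "00001001" of length 8; no pair shares a longer one.
Longest shared-prefix length: 8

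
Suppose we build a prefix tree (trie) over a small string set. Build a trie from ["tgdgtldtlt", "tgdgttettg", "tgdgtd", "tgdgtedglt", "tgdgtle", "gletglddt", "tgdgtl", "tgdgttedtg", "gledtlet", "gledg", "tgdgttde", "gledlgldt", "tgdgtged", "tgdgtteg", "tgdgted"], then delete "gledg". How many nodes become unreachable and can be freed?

1

After clearing the end-marker at "gledg", prune upward until reaching a node still needed by another word.
The suffix "g" (1 node) is used only by "gledg"; the node for "gled" still has the child "t", so pruning stops there.
Nodes removed: 1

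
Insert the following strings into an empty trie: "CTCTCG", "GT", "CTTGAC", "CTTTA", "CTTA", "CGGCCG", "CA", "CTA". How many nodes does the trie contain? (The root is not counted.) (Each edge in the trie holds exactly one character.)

Count nodes per top-level branch (shared prefixes stored once):
  'C'-branch (CA, CGGCCG, CTA, CTCTCG, CTTA, CTTGAC, CTTTA): 20 nodes
  'G'-branch (GT): 2 nodes
Sum: 22

22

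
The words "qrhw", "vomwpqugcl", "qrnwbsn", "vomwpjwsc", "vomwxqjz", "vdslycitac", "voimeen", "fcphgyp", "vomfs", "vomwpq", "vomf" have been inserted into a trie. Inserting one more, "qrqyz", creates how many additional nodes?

3

Walking "qrqyz" from the root, the first 2 characters ("qr") follow existing edges; "q" is the first miss.
New nodes needed: |"qrqyz"| − 2 = 5 − 2 = 3.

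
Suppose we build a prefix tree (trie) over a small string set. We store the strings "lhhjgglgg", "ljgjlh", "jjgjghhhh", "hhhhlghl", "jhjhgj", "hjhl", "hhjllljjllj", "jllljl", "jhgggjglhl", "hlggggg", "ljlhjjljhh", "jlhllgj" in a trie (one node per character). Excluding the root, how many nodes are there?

Count nodes per top-level branch (shared prefixes stored once):
  'h'-branch (hhhhlghl, hhjllljjllj, hjhl, hlggggg): 26 nodes
  'j'-branch (jhgggjglhl, jhjhgj, jjgjghhhh, jlhllgj, jllljl): 32 nodes
  'l'-branch (lhhjgglgg, ljgjlh, ljlhjjljhh): 22 nodes
Sum: 80

80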